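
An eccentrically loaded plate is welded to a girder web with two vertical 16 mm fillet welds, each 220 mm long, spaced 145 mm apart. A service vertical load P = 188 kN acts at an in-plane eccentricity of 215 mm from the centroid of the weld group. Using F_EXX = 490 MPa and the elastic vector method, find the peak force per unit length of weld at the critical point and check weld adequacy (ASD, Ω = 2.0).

Total weld length L_w = 440 mm. Treat welds as unit-width lines.
Polar moment about centroid: J = 2[d³/12 + d(b/2)²] = 2[220³/12 + 220×72.5²] = 4087000 mm³.
Direct shear f_v = P/L_w = 188×10³ / 440 = 427.3 N/mm (vertical).
Torsion M = P·e = 188×10³ × 215 = 40420000 N·mm.
Critical point at (x, y) = (72.5, 110) from centroid. f_tx = M·y/J = 1088 N/mm; f_ty = M·x/J = 716.9 N/mm.
Resultant f_max = √[f_tx² + (f_v + f_ty)²] = √[1088² + (427.3 + 716.9)²] = 1579 N/mm.
Capacity per unit length: r_n/Ω = (1/2.0) × 0.6 × 490 × (0.707 × 16) = 1663 N/mm.
1579 ≤ 1663 → adequate.

f_max ≈ 1580 N/mm; adequate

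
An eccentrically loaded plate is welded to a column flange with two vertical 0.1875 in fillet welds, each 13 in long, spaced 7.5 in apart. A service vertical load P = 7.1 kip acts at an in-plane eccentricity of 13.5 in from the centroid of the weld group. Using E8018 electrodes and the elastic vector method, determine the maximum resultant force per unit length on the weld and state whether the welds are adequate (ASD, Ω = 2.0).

E80XX → F_EXX = 80 ksi.
Total weld length L_w = 26 in. Treat welds as unit-width lines.
Polar moment about centroid: J = 2[d³/12 + d(b/2)²] = 2[13³/12 + 13×3.75²] = 731.8 in³.
Direct shear f_v = P/L_w = 7.1 / 26 = 0.2731 kip/in (vertical).
Torsion M = P·e = 7.1 × 13.5 = 95.85 kip·in.
Critical point at (x, y) = (3.75, 6.5) from centroid. f_tx = M·y/J = 0.8514 kip/in; f_ty = M·x/J = 0.4912 kip/in.
Resultant f_max = √[f_tx² + (f_v + f_ty)²] = √[0.8514² + (0.2731 + 0.4912)²] = 1.144 kip/in.
Capacity per unit length: r_n/Ω = (1/2.0) × 0.6 × 80 × (0.707 × 0.1875) = 3.181 kip/in.
1.144 ≤ 3.181 → adequate.

f_max ≈ 1.14 kip/in; adequate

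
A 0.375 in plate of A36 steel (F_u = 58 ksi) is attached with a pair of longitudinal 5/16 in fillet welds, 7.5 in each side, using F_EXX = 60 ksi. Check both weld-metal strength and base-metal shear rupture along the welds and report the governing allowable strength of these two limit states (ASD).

R_n/Ω ≈ 59.7 kip (weld metal governs)

t_e = 0.707 × 0.3125 = 0.2209 in; L = 15 in.
Weld metal: R_n/Ω = (1/2.0) × 0.6 × 60 × 0.2209 × 15 = 59.65 kip.
Base metal (shear rupture): R_n/Ω = (1/2.0) × 0.6 × 58 × 0.375 × 15 = 97.87 kip.
Governing: weld metal.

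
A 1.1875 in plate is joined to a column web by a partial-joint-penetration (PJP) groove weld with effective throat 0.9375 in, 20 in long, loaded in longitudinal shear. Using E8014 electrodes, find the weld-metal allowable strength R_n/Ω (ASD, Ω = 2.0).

R_n/Ω ≈ 450 kip

E80XX → F_EXX = 80 ksi.
Effective throat (given) t_e = 0.9375 in.
A_we = 0.9375 × 20 = 18.75 in².
F_nw = 0.6 F_EXX = 48 ksi.
R_n/Ω = (48 × 18.75) / 2.0 = 450 kip.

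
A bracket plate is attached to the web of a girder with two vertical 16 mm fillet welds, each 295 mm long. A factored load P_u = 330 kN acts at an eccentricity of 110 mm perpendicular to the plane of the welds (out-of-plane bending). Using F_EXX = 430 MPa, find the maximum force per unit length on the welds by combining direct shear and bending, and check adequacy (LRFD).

L_w = 2 × 295 = 590 mm; section modulus (unit throat) S = 2 × L²/6 = 29010 mm².
Direct shear f_v = P/L_w = 330×10³/590 = 559.3 N/mm.
Moment M = P × e = 330×10³ × 110 = 36300000 N·mm; bending f_b = M/S = 1251 N/mm.
f_max = √(f_v² + f_b²) = √(559.3² + 1251²) = 1371 N/mm.
φr_n = 0.75 × 0.6 × 430 × (0.707 × 16) = 2189 N/mm → adequate.

f_max ≈ 1370 N/mm; adequate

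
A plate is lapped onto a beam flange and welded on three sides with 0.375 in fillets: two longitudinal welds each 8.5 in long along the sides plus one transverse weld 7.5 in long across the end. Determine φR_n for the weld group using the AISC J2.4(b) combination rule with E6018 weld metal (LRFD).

φR_n ≈ 184 kips

E60XX → F_EXX = 60 ksi.
t_e = 0.707 × 0.375 = 0.2651 in.
R_nwl = 0.6 × 60 × 0.2651 × 17 = 162.3 kips (longitudinal, 2 welds).
R_nwt = 0.6 × 60 × 0.2651 × 7.5 = 71.58 kips (transverse, base value).
(i) R_nwl + R_nwt = 233.8 kips; (ii) 0.85 R_nwl + 1.5 R_nwt = 245.3 kips.
R_n = max = 245.3 kips [governs: (ii)]; φR_n = 184 kips.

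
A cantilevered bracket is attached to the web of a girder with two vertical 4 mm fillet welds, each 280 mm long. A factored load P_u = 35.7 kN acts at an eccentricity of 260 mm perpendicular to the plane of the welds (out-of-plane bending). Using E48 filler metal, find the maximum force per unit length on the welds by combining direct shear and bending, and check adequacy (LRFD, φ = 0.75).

E48XX → F_EXX = 480 MPa.
L_w = 2 × 280 = 560 mm; section modulus (unit throat) S = 2 × L²/6 = 26130 mm².
Direct shear f_v = P/L_w = 35.7×10³/560 = 63.75 N/mm.
Moment M = P × e = 35.7×10³ × 260 = 9282000 N·mm; bending f_b = M/S = 355.2 N/mm.
f_max = √(f_v² + f_b²) = √(63.75² + 355.2²) = 360.9 N/mm.
φr_n = 0.75 × 0.6 × 480 × (0.707 × 4) = 610.8 N/mm → adequate.

f_max ≈ 361 N/mm; adequate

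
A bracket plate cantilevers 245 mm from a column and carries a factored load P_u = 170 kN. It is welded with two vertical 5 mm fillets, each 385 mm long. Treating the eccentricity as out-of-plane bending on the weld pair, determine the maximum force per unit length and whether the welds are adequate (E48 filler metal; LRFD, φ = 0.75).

E48XX → F_EXX = 480 MPa.
L_w = 2 × 385 = 770 mm; section modulus (unit throat) S = 2 × L²/6 = 49410 mm².
Direct shear f_v = P/L_w = 170×10³/770 = 220.8 N/mm.
Moment M = P × e = 170×10³ × 245 = 41650000 N·mm; bending f_b = M/S = 843 N/mm.
f_max = √(f_v² + f_b²) = √(220.8² + 843²) = 871.4 N/mm.
φr_n = 0.75 × 0.6 × 480 × (0.707 × 5) = 763.6 N/mm → NOT adequate.

f_max ≈ 871 N/mm; NOT adequate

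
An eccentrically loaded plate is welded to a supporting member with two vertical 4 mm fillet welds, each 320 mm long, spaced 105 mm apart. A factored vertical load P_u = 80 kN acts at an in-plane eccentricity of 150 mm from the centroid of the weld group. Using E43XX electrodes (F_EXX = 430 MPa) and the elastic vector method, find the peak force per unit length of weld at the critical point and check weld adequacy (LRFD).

f_max ≈ 340 N/mm; adequate

Total weld length L_w = 640 mm. Treat welds as unit-width lines.
Polar moment about centroid: J = 2[d³/12 + d(b/2)²] = 2[320³/12 + 320×52.5²] = 7225000 mm³.
Direct shear f_v = P/L_w = 80×10³ / 640 = 125 N/mm (vertical).
Torsion M = P·e = 80×10³ × 150 = 12000000 N·mm.
Critical point at (x, y) = (52.5, 160) from centroid. f_tx = M·y/J = 265.7 N/mm; f_ty = M·x/J = 87.19 N/mm.
Resultant f_max = √[f_tx² + (f_v + f_ty)²] = √[265.7² + (125 + 87.19)²] = 340.1 N/mm.
Capacity per unit length: φr_n = 0.75 × 0.6 × 430 × (0.707 × 4) = 547.2 N/mm.
340.1 ≤ 547.2 → adequate.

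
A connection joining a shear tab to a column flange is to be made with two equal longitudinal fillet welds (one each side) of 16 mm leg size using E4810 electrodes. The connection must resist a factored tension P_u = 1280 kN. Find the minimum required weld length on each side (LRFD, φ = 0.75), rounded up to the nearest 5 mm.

E48XX → F_EXX = 480 MPa.
Throat t_e = 0.707 × 16 = 11.31 mm.
φr_n = 0.75 × 0.6 × 480 × 11.31 × 10⁻³ = 2.443 kN/mm.
L_req = P_u / φr_n = 1280 / 2.443 = 523.9 mm total.
Per side: 523.9 / 2 = 261.9 mm.
Round up → use L = 265 mm on each side.

L = 265 mm on each side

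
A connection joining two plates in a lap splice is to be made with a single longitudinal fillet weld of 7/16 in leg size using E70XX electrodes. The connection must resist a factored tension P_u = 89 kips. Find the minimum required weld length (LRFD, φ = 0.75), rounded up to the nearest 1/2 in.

E70XX → F_EXX = 70 ksi.
Throat t_e = 0.707 × 0.4375 = 0.3093 in.
φr_n = 0.75 × 0.6 × 70 × 0.3093 = 9.743 kips/in.
L_req = P_u / φr_n = 89 / 9.743 = 9.134 in total.
Round up → use L = 9.5 in.

L = 9.5 in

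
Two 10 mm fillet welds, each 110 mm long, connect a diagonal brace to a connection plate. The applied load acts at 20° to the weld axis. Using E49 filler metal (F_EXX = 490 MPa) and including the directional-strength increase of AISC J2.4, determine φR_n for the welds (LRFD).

t_e = 0.707 × 10 = 7.07 mm; A_we = 7.07 × 220 = 1555 mm².
Directional factor: 1.0 + 0.5 sin^1.5(20°) = 1.1.
F_nw = 0.6 × 490 × 1.1 = 323.4 MPa.
φR_n = 0.75 × 323.4 × 1555 × 10⁻³ = 377.3 kN.

φR_n ≈ 377 kN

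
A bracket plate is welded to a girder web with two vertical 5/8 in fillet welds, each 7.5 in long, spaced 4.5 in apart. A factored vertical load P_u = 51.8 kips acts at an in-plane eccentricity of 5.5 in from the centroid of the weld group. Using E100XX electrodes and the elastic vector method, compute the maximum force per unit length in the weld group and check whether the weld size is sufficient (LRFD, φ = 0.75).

f_max ≈ 10.7 kip/in; adequate

E100XX → F_EXX = 100 ksi.
Total weld length L_w = 15 in. Treat welds as unit-width lines.
Polar moment about centroid: J = 2[d³/12 + d(b/2)²] = 2[7.5³/12 + 7.5×2.25²] = 146.2 in³.
Direct shear f_v = P/L_w = 51.8 / 15 = 3.453 kip/in (vertical).
Torsion M = P·e = 51.8 × 5.5 = 284.9 kip·in.
Critical point at (x, y) = (2.25, 3.75) from centroid. f_tx = M·y/J = 7.305 kip/in; f_ty = M·x/J = 4.383 kip/in.
Resultant f_max = √[f_tx² + (f_v + f_ty)²] = √[7.305² + (3.453 + 4.383)²] = 10.71 kip/in.
Capacity per unit length: φr_n = 0.75 × 0.6 × 100 × (0.707 × 0.625) = 19.88 kip/in.
10.71 ≤ 19.88 → adequate.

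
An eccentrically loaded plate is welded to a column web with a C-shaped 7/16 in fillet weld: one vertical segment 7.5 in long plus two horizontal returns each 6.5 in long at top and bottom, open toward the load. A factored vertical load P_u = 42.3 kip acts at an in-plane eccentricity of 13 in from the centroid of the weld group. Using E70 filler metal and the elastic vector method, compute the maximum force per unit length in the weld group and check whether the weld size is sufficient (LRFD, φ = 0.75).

f_max ≈ 11.8 kip/in; NOT adequate

E70XX → F_EXX = 70 ksi.
Total weld length L_w = 20.5 in. Treat welds as unit-width lines.
Centroid: x̄ = 2×6.5×3.25 / 20.5 = 2.061 in from the vertical weld.
Polar moment about centroid: J = I_x + I_y = [7.5³/12 + 2×6.5×3.75²] + [7.5×2.061² + 2(6.5³/12 + 6.5×1.189²)] = 314 in³.
Direct shear f_v = P/L_w = 42.3 / 20.5 = 2.063 kip/in (vertical).
Torsion M = P·e = 42.3 × 13 = 549.9 kip·in.
Critical point at (x, y) = (4.439, 3.75) from centroid. f_tx = M·y/J = 6.568 kip/in; f_ty = M·x/J = 7.775 kip/in.
Resultant f_max = √[f_tx² + (f_v + f_ty)²] = √[6.568² + (2.063 + 7.775)²] = 11.83 kip/in.
Capacity per unit length: φr_n = 0.75 × 0.6 × 70 × (0.707 × 0.4375) = 9.743 kip/in.
11.83 > 9.743 → NOT adequate.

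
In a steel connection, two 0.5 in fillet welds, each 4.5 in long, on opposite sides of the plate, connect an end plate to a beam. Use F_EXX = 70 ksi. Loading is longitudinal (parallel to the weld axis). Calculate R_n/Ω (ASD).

R_n/Ω ≈ 66.8 kip

Effective throat t_e = 0.707 × 0.5 = 0.3535 in.
Total length L = 9 in; A_we = 0.3535 × 9 = 3.181 in².
F_nw = 0.6 F_EXX = 0.6 × 70 = 42 ksi.
R_n = 42 × 3.181 = 133.6 kip; R_n/Ω = 133.6/2.0 = 66.81 kip.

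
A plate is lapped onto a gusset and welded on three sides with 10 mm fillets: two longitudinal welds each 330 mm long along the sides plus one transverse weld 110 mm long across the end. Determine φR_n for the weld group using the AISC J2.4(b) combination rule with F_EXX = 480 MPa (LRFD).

φR_n ≈ 1180 kN

t_e = 0.707 × 10 = 7.07 mm.
R_nwl = 0.6 × 480 × 7.07 × 660 × 10⁻³ = 1344 kN (longitudinal, 2 welds).
R_nwt = 0.6 × 480 × 7.07 × 110 × 10⁻³ = 224 kN (transverse, base value).
(i) R_nwl + R_nwt = 1568 kN; (ii) 0.85 R_nwl + 1.5 R_nwt = 1478 kN.
R_n = max = 1568 kN [governs: (i)]; φR_n = 1176 kN.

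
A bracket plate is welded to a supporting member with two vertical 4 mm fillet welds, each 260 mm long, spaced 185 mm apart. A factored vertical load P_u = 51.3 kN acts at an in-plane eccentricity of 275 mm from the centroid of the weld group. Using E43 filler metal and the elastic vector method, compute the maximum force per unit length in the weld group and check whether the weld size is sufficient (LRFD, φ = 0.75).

E43XX → F_EXX = 430 MPa.
Total weld length L_w = 520 mm. Treat welds as unit-width lines.
Polar moment about centroid: J = 2[d³/12 + d(b/2)²] = 2[260³/12 + 260×92.5²] = 7379000 mm³.
Direct shear f_v = P/L_w = 51.3×10³ / 520 = 98.65 N/mm (vertical).
Torsion M = P·e = 51.3×10³ × 275 = 14108000 N·mm.
Critical point at (x, y) = (92.5, 130) from centroid. f_tx = M·y/J = 248.6 N/mm; f_ty = M·x/J = 176.9 N/mm.
Resultant f_max = √[f_tx² + (f_v + f_ty)²] = √[248.6² + (98.65 + 176.9)²] = 371.1 N/mm.
Capacity per unit length: φr_n = 0.75 × 0.6 × 430 × (0.707 × 4) = 547.2 N/mm.
371.1 ≤ 547.2 → adequate.

f_max ≈ 371 N/mm; adequate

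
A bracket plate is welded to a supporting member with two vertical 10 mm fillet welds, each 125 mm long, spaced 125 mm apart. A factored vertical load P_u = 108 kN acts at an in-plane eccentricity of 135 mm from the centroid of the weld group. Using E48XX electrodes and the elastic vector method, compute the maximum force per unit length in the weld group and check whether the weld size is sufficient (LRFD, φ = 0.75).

E48XX → F_EXX = 480 MPa.
Total weld length L_w = 250 mm. Treat welds as unit-width lines.
Polar moment about centroid: J = 2[d³/12 + d(b/2)²] = 2[125³/12 + 125×62.5²] = 1302000 mm³.
Direct shear f_v = P/L_w = 108×10³ / 250 = 432 N/mm (vertical).
Torsion M = P·e = 108×10³ × 135 = 14580000 N·mm.
Critical point at (x, y) = (62.5, 62.5) from centroid. f_tx = M·y/J = 699.8 N/mm; f_ty = M·x/J = 699.8 N/mm.
Resultant f_max = √[f_tx² + (f_v + f_ty)²] = √[699.8² + (432 + 699.8)²] = 1331 N/mm.
Capacity per unit length: φr_n = 0.75 × 0.6 × 480 × (0.707 × 10) = 1527 N/mm.
1331 ≤ 1527 → adequate.

f_max ≈ 1330 N/mm; adequate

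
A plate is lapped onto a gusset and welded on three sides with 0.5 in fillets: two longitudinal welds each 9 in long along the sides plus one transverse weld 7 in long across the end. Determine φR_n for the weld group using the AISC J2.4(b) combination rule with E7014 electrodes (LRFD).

E70XX → F_EXX = 70 ksi.
t_e = 0.707 × 0.5 = 0.3535 in.
R_nwl = 0.6 × 70 × 0.3535 × 18 = 267.2 kip (longitudinal, 2 welds).
R_nwt = 0.6 × 70 × 0.3535 × 7 = 103.9 kip (transverse, base value).
(i) R_nwl + R_nwt = 371.2 kip; (ii) 0.85 R_nwl + 1.5 R_nwt = 383.1 kip.
R_n = max = 383.1 kip [governs: (ii)]; φR_n = 287.3 kip.

φR_n ≈ 287 kip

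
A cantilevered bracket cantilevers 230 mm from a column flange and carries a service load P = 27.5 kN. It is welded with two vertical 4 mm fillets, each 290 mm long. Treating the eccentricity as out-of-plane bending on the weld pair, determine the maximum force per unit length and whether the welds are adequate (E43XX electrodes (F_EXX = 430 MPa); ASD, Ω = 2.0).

f_max ≈ 231 N/mm; adequate

L_w = 2 × 290 = 580 mm; section modulus (unit throat) S = 2 × L²/6 = 28030 mm².
Direct shear f_v = P/L_w = 27.5×10³/580 = 47.41 N/mm.
Moment M = P × e = 27.5×10³ × 230 = 6325000 N·mm; bending f_b = M/S = 225.6 N/mm.
f_max = √(f_v² + f_b²) = √(47.41² + 225.6²) = 230.6 N/mm.
r_n/Ω = (1/2.0) × 0.6 × 430 × (0.707 × 4) = 364.8 N/mm → adequate.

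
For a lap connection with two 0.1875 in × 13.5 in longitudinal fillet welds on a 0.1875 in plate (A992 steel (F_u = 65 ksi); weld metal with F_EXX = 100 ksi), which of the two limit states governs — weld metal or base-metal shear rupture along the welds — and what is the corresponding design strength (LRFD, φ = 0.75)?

φR_n ≈ 148 kip (base-metal shear rupture governs)

t_e = 0.707 × 0.1875 = 0.1326 in; L = 27 in.
Weld metal: φR_n = 0.75 × 0.6 × 100 × 0.1326 × 27 = 161.1 kip.
Base metal (shear rupture): φR_n = 0.75 × 0.6 × 65 × 0.1875 × 27 = 148.1 kip.
Governing: base-metal shear rupture.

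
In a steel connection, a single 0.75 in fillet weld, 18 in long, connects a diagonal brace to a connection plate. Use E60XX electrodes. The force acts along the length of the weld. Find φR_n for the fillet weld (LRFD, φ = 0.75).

E60XX → F_EXX = 60 ksi.
Effective throat t_e = 0.707 × 0.75 = 0.5302 in.
Total length L = 18 in; A_we = 0.5302 × 18 = 9.544 in².
F_nw = 0.6 F_EXX = 0.6 × 60 = 36 ksi.
φR_n = 0.75 × 36 × 9.544 = 257.7 kips.

φR_n ≈ 258 kips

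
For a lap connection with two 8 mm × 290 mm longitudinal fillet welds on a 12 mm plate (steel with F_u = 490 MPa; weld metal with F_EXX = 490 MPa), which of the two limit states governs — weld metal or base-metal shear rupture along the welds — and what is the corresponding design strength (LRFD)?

t_e = 0.707 × 8 = 5.656 mm; L = 580 mm.
Weld metal: φR_n = 0.75 × 0.6 × 490 × 5.656 × 580 × 10⁻³ = 723.3 kN.
Base metal (shear rupture): φR_n = 0.75 × 0.6 × 490 × 12 × 580 × 10⁻³ = 1535 kN.
Governing: weld metal.

φR_n ≈ 723 kN (weld metal governs)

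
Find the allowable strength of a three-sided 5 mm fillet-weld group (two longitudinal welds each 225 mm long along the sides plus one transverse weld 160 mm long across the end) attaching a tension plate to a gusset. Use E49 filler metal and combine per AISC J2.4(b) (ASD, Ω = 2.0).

E49XX → F_EXX = 490 MPa.
t_e = 0.707 × 5 = 3.535 mm.
R_nwl = 0.6 × 490 × 3.535 × 450 × 10⁻³ = 467.7 kN (longitudinal, 2 welds).
R_nwt = 0.6 × 490 × 3.535 × 160 × 10⁻³ = 166.3 kN (transverse, base value).
(i) R_nwl + R_nwt = 634 kN; (ii) 0.85 R_nwl + 1.5 R_nwt = 647 kN.
R_n = max = 647 kN [governs: (ii)]; R_n/Ω = 323.5 kN.

R_n/Ω ≈ 323 kN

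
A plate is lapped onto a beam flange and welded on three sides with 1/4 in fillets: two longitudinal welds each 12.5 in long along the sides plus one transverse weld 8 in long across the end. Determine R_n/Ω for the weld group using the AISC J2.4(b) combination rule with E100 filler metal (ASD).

R_n/Ω ≈ 176 kips

E100XX → F_EXX = 100 ksi.
t_e = 0.707 × 0.25 = 0.1767 in.
R_nwl = 0.6 × 100 × 0.1767 × 25 = 265.1 kips (longitudinal, 2 welds).
R_nwt = 0.6 × 100 × 0.1767 × 8 = 84.84 kips (transverse, base value).
(i) R_nwl + R_nwt = 350 kips; (ii) 0.85 R_nwl + 1.5 R_nwt = 352.6 kips.
R_n = max = 352.6 kips [governs: (ii)]; R_n/Ω = 176.3 kips.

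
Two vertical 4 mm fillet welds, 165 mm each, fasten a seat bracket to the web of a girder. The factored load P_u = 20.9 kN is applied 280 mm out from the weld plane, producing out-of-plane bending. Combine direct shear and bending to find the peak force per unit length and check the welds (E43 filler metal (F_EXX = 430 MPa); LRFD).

L_w = 2 × 165 = 330 mm; section modulus (unit throat) S = 2 × L²/6 = 9075 mm².
Direct shear f_v = P/L_w = 20.9×10³/330 = 63.33 N/mm.
Moment M = P × e = 20.9×10³ × 280 = 5852000 N·mm; bending f_b = M/S = 644.8 N/mm.
f_max = √(f_v² + f_b²) = √(63.33² + 644.8²) = 648 N/mm.
φr_n = 0.75 × 0.6 × 430 × (0.707 × 4) = 547.2 N/mm → NOT adequate.

f_max ≈ 648 N/mm; NOT adequate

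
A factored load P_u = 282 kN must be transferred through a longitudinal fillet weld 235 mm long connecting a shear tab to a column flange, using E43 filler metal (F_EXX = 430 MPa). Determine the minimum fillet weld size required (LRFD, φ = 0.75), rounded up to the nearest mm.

w = 9 mm

Total weld length L = 235 mm.
Required throat t_e = P_u / (φ × 0.6 F_EXX × L) = 282 / (0.75 × 0.6 × 430 × 235 × 10⁻³) = 6.202 mm.
Required leg w = t_e / 0.707 = 8.772 mm → use 9 mm.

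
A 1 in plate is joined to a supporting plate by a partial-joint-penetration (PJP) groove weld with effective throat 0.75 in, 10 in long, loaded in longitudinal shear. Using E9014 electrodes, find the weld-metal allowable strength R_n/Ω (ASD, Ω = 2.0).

E90XX → F_EXX = 90 ksi.
Effective throat (given) t_e = 0.75 in.
A_we = 0.75 × 10 = 7.5 in².
F_nw = 0.6 F_EXX = 54 ksi.
R_n/Ω = (54 × 7.5) / 2.0 = 202.5 kips.

R_n/Ω ≈ 202 kips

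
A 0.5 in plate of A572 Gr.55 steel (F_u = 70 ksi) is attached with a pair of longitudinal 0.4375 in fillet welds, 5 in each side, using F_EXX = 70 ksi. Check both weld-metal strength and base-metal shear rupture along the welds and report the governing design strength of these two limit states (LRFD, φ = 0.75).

t_e = 0.707 × 0.4375 = 0.3093 in; L = 10 in.
Weld metal: φR_n = 0.75 × 0.6 × 70 × 0.3093 × 10 = 97.43 kips.
Base metal (shear rupture): φR_n = 0.75 × 0.6 × 70 × 0.5 × 10 = 157.5 kips.
Governing: weld metal.

φR_n ≈ 97.4 kips (weld metal governs)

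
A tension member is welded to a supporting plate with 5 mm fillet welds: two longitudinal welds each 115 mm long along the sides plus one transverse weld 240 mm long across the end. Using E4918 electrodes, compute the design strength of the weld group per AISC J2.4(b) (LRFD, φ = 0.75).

φR_n ≈ 433 kN

E49XX → F_EXX = 490 MPa.
t_e = 0.707 × 5 = 3.535 mm.
R_nwl = 0.6 × 490 × 3.535 × 230 × 10⁻³ = 239 kN (longitudinal, 2 welds).
R_nwt = 0.6 × 490 × 3.535 × 240 × 10⁻³ = 249.4 kN (transverse, base value).
(i) R_nwl + R_nwt = 488.5 kN; (ii) 0.85 R_nwl + 1.5 R_nwt = 577.3 kN.
R_n = max = 577.3 kN [governs: (ii)]; φR_n = 433 kN.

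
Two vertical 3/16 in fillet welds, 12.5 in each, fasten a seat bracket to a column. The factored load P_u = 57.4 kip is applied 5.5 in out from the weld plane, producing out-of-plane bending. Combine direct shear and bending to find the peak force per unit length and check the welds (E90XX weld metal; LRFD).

E90XX → F_EXX = 90 ksi.
L_w = 2 × 12.5 = 25 in; section modulus (unit throat) S = 2 × L²/6 = 52.08 in².
Direct shear f_v = P/L_w = 57.4/25 = 2.296 kip/in.
Moment M = P × e = 57.4 × 5.5 = 315.7 kip·in; bending f_b = M/S = 6.061 kip/in.
f_max = √(f_v² + f_b²) = √(2.296² + 6.061²) = 6.482 kip/in.
φr_n = 0.75 × 0.6 × 90 × (0.707 × 0.1875) = 5.369 kip/in → NOT adequate.

f_max ≈ 6.48 kip/in; NOT adequate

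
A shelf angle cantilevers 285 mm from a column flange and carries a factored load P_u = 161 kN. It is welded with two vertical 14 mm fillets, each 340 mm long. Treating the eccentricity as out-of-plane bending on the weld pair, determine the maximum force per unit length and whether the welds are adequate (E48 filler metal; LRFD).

f_max ≈ 1210 N/mm; adequate

E48XX → F_EXX = 480 MPa.
L_w = 2 × 340 = 680 mm; section modulus (unit throat) S = 2 × L²/6 = 38530 mm².
Direct shear f_v = P/L_w = 161×10³/680 = 236.8 N/mm.
Moment M = P × e = 161×10³ × 285 = 45885000 N·mm; bending f_b = M/S = 1191 N/mm.
f_max = √(f_v² + f_b²) = √(236.8² + 1191²) = 1214 N/mm.
φr_n = 0.75 × 0.6 × 480 × (0.707 × 14) = 2138 N/mm → adequate.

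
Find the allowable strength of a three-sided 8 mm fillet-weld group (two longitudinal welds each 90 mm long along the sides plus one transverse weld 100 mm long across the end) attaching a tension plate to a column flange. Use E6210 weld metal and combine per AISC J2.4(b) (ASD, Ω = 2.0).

R_n/Ω ≈ 319 kN

E62XX → F_EXX = 620 MPa.
t_e = 0.707 × 8 = 5.656 mm.
R_nwl = 0.6 × 620 × 5.656 × 180 × 10⁻³ = 378.7 kN (longitudinal, 2 welds).
R_nwt = 0.6 × 620 × 5.656 × 100 × 10⁻³ = 210.4 kN (transverse, base value).
(i) R_nwl + R_nwt = 589.1 kN; (ii) 0.85 R_nwl + 1.5 R_nwt = 637.5 kN.
R_n = max = 637.5 kN [governs: (ii)]; R_n/Ω = 318.8 kN.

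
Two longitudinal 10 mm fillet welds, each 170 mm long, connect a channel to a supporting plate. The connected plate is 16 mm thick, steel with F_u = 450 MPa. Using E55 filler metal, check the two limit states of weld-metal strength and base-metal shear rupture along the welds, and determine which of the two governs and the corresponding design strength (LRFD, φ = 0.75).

E55XX → F_EXX = 550 MPa.
t_e = 0.707 × 10 = 7.07 mm; L = 340 mm.
Weld metal: φR_n = 0.75 × 0.6 × 550 × 7.07 × 340 × 10⁻³ = 594.9 kN.
Base metal (shear rupture): φR_n = 0.75 × 0.6 × 450 × 16 × 340 × 10⁻³ = 1102 kN.
Governing: weld metal.

φR_n ≈ 595 kN (weld metal governs)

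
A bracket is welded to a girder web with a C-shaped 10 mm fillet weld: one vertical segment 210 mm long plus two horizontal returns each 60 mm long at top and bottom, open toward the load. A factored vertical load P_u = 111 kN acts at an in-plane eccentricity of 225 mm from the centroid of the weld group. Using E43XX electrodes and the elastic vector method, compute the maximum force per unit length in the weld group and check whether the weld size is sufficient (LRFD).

E43XX → F_EXX = 430 MPa.
Total weld length L_w = 330 mm. Treat welds as unit-width lines.
Centroid: x̄ = 2×60×30 / 330 = 10.91 mm from the vertical weld.
Polar moment about centroid: J = I_x + I_y = [210³/12 + 2×60×105²] + [210×10.91² + 2(60³/12 + 60×19.09²)] = 2199000 mm³.
Direct shear f_v = P/L_w = 111×10³ / 330 = 336.4 N/mm (vertical).
Torsion M = P·e = 111×10³ × 225 = 24975000 N·mm.
Critical point at (x, y) = (49.09, 105) from centroid. f_tx = M·y/J = 1192 N/mm; f_ty = M·x/J = 557.4 N/mm.
Resultant f_max = √[f_tx² + (f_v + f_ty)²] = √[1192² + (336.4 + 557.4)²] = 1490 N/mm.
Capacity per unit length: φr_n = 0.75 × 0.6 × 430 × (0.707 × 10) = 1368 N/mm.
1490 > 1368 → NOT adequate.

f_max ≈ 1490 N/mm; NOT adequate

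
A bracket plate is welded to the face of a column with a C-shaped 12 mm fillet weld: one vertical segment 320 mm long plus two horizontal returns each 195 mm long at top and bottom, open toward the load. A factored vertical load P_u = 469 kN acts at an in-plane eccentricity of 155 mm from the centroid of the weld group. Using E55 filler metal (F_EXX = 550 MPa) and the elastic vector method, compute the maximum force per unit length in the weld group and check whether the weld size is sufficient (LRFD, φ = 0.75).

Total weld length L_w = 710 mm. Treat welds as unit-width lines.
Centroid: x̄ = 2×195×97.5 / 710 = 53.56 mm from the vertical weld.
Polar moment about centroid: J = I_x + I_y = [320³/12 + 2×195×160²] + [320×53.56² + 2(195³/12 + 195×43.94²)] = 15620000 mm³.
Direct shear f_v = P/L_w = 469×10³ / 710 = 660.6 N/mm (vertical).
Torsion M = P·e = 469×10³ × 155 = 72695000 N·mm.
Critical point at (x, y) = (141.4, 160) from centroid. f_tx = M·y/J = 744.6 N/mm; f_ty = M·x/J = 658.2 N/mm.
Resultant f_max = √[f_tx² + (f_v + f_ty)²] = √[744.6² + (660.6 + 658.2)²] = 1514 N/mm.
Capacity per unit length: φr_n = 0.75 × 0.6 × 550 × (0.707 × 12) = 2100 N/mm.
1514 ≤ 2100 → adequate.

f_max ≈ 1510 N/mm; adequate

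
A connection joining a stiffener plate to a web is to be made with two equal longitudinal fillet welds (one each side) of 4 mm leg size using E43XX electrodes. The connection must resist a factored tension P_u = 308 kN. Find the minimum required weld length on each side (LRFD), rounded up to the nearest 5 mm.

E43XX → F_EXX = 430 MPa.
Throat t_e = 0.707 × 4 = 2.828 mm.
φr_n = 0.75 × 0.6 × 430 × 2.828 × 10⁻³ = 0.5472 kN/mm.
L_req = P_u / φr_n = 308 / 0.5472 = 562.8 mm total.
Per side: 562.8 / 2 = 281.4 mm.
Round up → use L = 285 mm on each side.

L = 285 mm on each side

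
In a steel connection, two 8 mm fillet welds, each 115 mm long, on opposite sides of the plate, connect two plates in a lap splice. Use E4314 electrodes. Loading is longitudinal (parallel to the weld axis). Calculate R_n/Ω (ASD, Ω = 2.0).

E43XX → F_EXX = 430 MPa.
Effective throat t_e = 0.707 × 8 = 5.656 mm.
Total length L = 230 mm; A_we = 5.656 × 230 = 1301 mm².
F_nw = 0.6 F_EXX = 0.6 × 430 = 258 MPa.
R_n = 258 × 1301 × 10⁻³ = 335.6 kN; R_n/Ω = 335.6/2.0 = 167.8 kN.

R_n/Ω ≈ 168 kN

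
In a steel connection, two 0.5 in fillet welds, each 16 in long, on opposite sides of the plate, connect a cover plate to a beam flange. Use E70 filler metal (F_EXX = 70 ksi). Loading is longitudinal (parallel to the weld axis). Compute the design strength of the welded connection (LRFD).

Effective throat t_e = 0.707 × 0.5 = 0.3535 in.
Total length L = 32 in; A_we = 0.3535 × 32 = 11.31 in².
F_nw = 0.6 F_EXX = 0.6 × 70 = 42 ksi.
φR_n = 0.75 × 42 × 11.31 = 356.3 kips.

φR_n ≈ 356 kips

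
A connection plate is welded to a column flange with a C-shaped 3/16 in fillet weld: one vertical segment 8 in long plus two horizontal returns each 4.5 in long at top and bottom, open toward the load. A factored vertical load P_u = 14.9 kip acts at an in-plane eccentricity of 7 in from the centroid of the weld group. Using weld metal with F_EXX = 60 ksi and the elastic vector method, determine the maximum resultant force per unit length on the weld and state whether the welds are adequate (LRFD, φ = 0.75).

Total weld length L_w = 17 in. Treat welds as unit-width lines.
Centroid: x̄ = 2×4.5×2.25 / 17 = 1.191 in from the vertical weld.
Polar moment about centroid: J = I_x + I_y = [8³/12 + 2×4.5×4²] + [8×1.191² + 2(4.5³/12 + 4.5×1.059²)] = 223.3 in³.
Direct shear f_v = P/L_w = 14.9 / 17 = 0.8765 kip/in (vertical).
Torsion M = P·e = 14.9 × 7 = 104.3 kip·in.
Critical point at (x, y) = (3.309, 4) from centroid. f_tx = M·y/J = 1.868 kip/in; f_ty = M·x/J = 1.546 kip/in.
Resultant f_max = √[f_tx² + (f_v + f_ty)²] = √[1.868² + (0.8765 + 1.546)²] = 3.059 kip/in.
Capacity per unit length: φr_n = 0.75 × 0.6 × 60 × (0.707 × 0.1875) = 3.579 kip/in.
3.059 ≤ 3.579 → adequate.

f_max ≈ 3.06 kip/in; adequate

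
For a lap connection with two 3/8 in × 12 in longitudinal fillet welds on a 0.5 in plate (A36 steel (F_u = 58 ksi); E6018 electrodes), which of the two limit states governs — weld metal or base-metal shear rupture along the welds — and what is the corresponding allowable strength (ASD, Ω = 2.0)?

R_n/Ω ≈ 115 kips (weld metal governs)

E60XX → F_EXX = 60 ksi.
t_e = 0.707 × 0.375 = 0.2651 in; L = 24 in.
Weld metal: R_n/Ω = (1/2.0) × 0.6 × 60 × 0.2651 × 24 = 114.5 kips.
Base metal (shear rupture): R_n/Ω = (1/2.0) × 0.6 × 58 × 0.5 × 24 = 208.8 kips.
Governing: weld metal.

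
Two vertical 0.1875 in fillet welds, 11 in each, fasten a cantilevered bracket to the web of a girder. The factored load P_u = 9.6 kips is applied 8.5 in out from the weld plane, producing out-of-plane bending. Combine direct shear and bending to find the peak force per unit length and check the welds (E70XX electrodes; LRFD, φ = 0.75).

f_max ≈ 2.07 kip/in; adequate

E70XX → F_EXX = 70 ksi.
L_w = 2 × 11 = 22 in; section modulus (unit throat) S = 2 × L²/6 = 40.33 in².
Direct shear f_v = P/L_w = 9.6/22 = 0.4364 kip/in.
Moment M = P × e = 9.6 × 8.5 = 81.6 kip·in; bending f_b = M/S = 2.023 kip/in.
f_max = √(f_v² + f_b²) = √(0.4364² + 2.023²) = 2.07 kip/in.
φr_n = 0.75 × 0.6 × 70 × (0.707 × 0.1875) = 4.176 kip/in → adequate.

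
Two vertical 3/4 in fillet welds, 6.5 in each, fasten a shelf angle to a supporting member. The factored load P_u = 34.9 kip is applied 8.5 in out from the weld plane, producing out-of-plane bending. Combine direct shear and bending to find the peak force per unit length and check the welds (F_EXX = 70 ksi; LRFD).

L_w = 2 × 6.5 = 13 in; section modulus (unit throat) S = 2 × L²/6 = 14.08 in².
Direct shear f_v = P/L_w = 34.9/13 = 2.685 kip/in.
Moment M = P × e = 34.9 × 8.5 = 296.65 kip·in; bending f_b = M/S = 21.06 kip/in.
f_max = √(f_v² + f_b²) = √(2.685² + 21.06²) = 21.23 kip/in.
φr_n = 0.75 × 0.6 × 70 × (0.707 × 0.75) = 16.7 kip/in → NOT adequate.

f_max ≈ 21.2 kip/in; NOT adequate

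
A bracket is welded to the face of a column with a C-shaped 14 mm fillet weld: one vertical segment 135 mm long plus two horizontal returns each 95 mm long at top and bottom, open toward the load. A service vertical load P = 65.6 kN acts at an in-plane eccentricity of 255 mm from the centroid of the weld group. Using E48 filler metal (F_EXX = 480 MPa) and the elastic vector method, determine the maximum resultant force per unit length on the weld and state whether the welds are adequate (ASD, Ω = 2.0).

Total weld length L_w = 325 mm. Treat welds as unit-width lines.
Centroid: x̄ = 2×95×47.5 / 325 = 27.77 mm from the vertical weld.
Polar moment about centroid: J = I_x + I_y = [135³/12 + 2×95×67.5²] + [135×27.77² + 2(95³/12 + 95×19.73²)] = 1392000 mm³.
Direct shear f_v = P/L_w = 65.6×10³ / 325 = 201.8 N/mm (vertical).
Torsion M = P·e = 65.6×10³ × 255 = 16728000 N·mm.
Critical point at (x, y) = (67.23, 67.5) from centroid. f_tx = M·y/J = 811.3 N/mm; f_ty = M·x/J = 808.1 N/mm.
Resultant f_max = √[f_tx² + (f_v + f_ty)²] = √[811.3² + (201.8 + 808.1)²] = 1295 N/mm.
Capacity per unit length: r_n/Ω = (1/2.0) × 0.6 × 480 × (0.707 × 14) = 1425 N/mm.
1295 ≤ 1425 → adequate.

f_max ≈ 1300 N/mm; adequate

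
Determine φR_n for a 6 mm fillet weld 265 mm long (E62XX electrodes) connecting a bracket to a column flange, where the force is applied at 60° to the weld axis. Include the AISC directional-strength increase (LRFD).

φR_n ≈ 440 kN

E62XX → F_EXX = 620 MPa.
t_e = 0.707 × 6 = 4.242 mm; A_we = 4.242 × 265 = 1124 mm².
Directional factor: 1.0 + 0.5 sin^1.5(60°) = 1.403.
F_nw = 0.6 × 620 × 1.403 = 521.9 MPa.
φR_n = 0.75 × 521.9 × 1124 × 10⁻³ = 440 kN.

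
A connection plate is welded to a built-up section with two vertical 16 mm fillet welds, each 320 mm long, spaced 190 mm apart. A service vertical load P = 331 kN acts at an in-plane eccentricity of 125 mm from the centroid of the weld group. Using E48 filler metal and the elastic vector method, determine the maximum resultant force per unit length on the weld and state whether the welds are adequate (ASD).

E48XX → F_EXX = 480 MPa.
Total weld length L_w = 640 mm. Treat welds as unit-width lines.
Polar moment about centroid: J = 2[d³/12 + d(b/2)²] = 2[320³/12 + 320×95²] = 11240000 mm³.
Direct shear f_v = P/L_w = 331×10³ / 640 = 517.2 N/mm (vertical).
Torsion M = P·e = 331×10³ × 125 = 41375000 N·mm.
Critical point at (x, y) = (95, 160) from centroid. f_tx = M·y/J = 589.1 N/mm; f_ty = M·x/J = 349.8 N/mm.
Resultant f_max = √[f_tx² + (f_v + f_ty)²] = √[589.1² + (517.2 + 349.8)²] = 1048 N/mm.
Capacity per unit length: r_n/Ω = (1/2.0) × 0.6 × 480 × (0.707 × 16) = 1629 N/mm.
1048 ≤ 1629 → adequate.

f_max ≈ 1050 N/mm; adequate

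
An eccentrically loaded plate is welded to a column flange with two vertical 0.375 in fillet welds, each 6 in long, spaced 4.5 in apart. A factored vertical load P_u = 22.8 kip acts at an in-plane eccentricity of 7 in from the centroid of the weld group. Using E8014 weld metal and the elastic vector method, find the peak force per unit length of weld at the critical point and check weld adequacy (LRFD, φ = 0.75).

f_max ≈ 7.48 kip/in; adequate

E80XX → F_EXX = 80 ksi.
Total weld length L_w = 12 in. Treat welds as unit-width lines.
Polar moment about centroid: J = 2[d³/12 + d(b/2)²] = 2[6³/12 + 6×2.25²] = 96.75 in³.
Direct shear f_v = P/L_w = 22.8 / 12 = 1.9 kip/in (vertical).
Torsion M = P·e = 22.8 × 7 = 159.6 kip·in.
Critical point at (x, y) = (2.25, 3) from centroid. f_tx = M·y/J = 4.949 kip/in; f_ty = M·x/J = 3.712 kip/in.
Resultant f_max = √[f_tx² + (f_v + f_ty)²] = √[4.949² + (1.9 + 3.712)²] = 7.482 kip/in.
Capacity per unit length: φr_n = 0.75 × 0.6 × 80 × (0.707 × 0.375) = 9.544 kip/in.
7.482 ≤ 9.544 → adequate.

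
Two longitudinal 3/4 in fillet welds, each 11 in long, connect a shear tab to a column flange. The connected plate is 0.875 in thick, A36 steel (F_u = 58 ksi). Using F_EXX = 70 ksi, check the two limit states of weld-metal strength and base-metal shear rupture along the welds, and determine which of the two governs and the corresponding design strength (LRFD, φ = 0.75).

φR_n ≈ 367 kip (weld metal governs)

t_e = 0.707 × 0.75 = 0.5302 in; L = 22 in.
Weld metal: φR_n = 0.75 × 0.6 × 70 × 0.5302 × 22 = 367.5 kip.
Base metal (shear rupture): φR_n = 0.75 × 0.6 × 58 × 0.875 × 22 = 502.4 kip.
Governing: weld metal.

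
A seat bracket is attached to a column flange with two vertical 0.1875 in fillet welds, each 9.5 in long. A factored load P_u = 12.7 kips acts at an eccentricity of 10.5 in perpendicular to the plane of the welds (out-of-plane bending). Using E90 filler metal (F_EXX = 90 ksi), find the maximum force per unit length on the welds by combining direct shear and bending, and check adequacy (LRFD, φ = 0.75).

L_w = 2 × 9.5 = 19 in; section modulus (unit throat) S = 2 × L²/6 = 30.08 in².
Direct shear f_v = P/L_w = 12.7/19 = 0.6684 kip/in.
Moment M = P × e = 12.7 × 10.5 = 133.35 kip·in; bending f_b = M/S = 4.433 kip/in.
f_max = √(f_v² + f_b²) = √(0.6684² + 4.433²) = 4.483 kip/in.
φr_n = 0.75 × 0.6 × 90 × (0.707 × 0.1875) = 5.369 kip/in → adequate.

f_max ≈ 4.48 kip/in; adequate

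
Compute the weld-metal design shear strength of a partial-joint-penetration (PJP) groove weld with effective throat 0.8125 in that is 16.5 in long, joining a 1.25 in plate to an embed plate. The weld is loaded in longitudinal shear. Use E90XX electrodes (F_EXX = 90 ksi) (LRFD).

φR_n ≈ 543 kip

Effective throat (given) t_e = 0.8125 in.
A_we = 0.8125 × 16.5 = 13.41 in².
F_nw = 0.6 F_EXX = 54 ksi.
φR_n = 0.75 × 54 × 13.41 = 543 kip.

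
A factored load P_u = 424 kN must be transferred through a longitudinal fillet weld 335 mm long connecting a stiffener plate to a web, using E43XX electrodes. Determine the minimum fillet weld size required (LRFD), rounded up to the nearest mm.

w = 10 mm

E43XX → F_EXX = 430 MPa.
Total weld length L = 335 mm.
Required throat t_e = P_u / (φ × 0.6 F_EXX × L) = 424 / (0.75 × 0.6 × 430 × 335 × 10⁻³) = 6.541 mm.
Required leg w = t_e / 0.707 = 9.252 mm → use 10 mm.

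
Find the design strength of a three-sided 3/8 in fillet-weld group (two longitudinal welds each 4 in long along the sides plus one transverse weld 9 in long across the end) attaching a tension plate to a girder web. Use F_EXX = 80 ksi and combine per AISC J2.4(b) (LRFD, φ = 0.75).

φR_n ≈ 194 kip

t_e = 0.707 × 0.375 = 0.2651 in.
R_nwl = 0.6 × 80 × 0.2651 × 8 = 101.8 kip (longitudinal, 2 welds).
R_nwt = 0.6 × 80 × 0.2651 × 9 = 114.5 kip (transverse, base value).
(i) R_nwl + R_nwt = 216.3 kip; (ii) 0.85 R_nwl + 1.5 R_nwt = 258.3 kip.
R_n = max = 258.3 kip [governs: (ii)]; φR_n = 193.8 kip.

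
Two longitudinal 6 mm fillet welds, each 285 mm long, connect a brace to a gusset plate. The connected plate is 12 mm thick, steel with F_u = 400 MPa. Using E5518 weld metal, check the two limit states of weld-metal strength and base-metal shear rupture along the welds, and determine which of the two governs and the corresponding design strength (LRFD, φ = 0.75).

φR_n ≈ 598 kN (weld metal governs)

E55XX → F_EXX = 550 MPa.
t_e = 0.707 × 6 = 4.242 mm; L = 570 mm.
Weld metal: φR_n = 0.75 × 0.6 × 550 × 4.242 × 570 × 10⁻³ = 598.4 kN.
Base metal (shear rupture): φR_n = 0.75 × 0.6 × 400 × 12 × 570 × 10⁻³ = 1231 kN.
Governing: weld metal.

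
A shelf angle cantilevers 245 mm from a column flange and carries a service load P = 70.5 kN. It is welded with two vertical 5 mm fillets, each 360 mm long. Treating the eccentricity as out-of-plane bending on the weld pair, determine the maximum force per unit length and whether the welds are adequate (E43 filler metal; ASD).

f_max ≈ 412 N/mm; adequate

E43XX → F_EXX = 430 MPa.
L_w = 2 × 360 = 720 mm; section modulus (unit throat) S = 2 × L²/6 = 43200 mm².
Direct shear f_v = P/L_w = 70.5×10³/720 = 97.92 N/mm.
Moment M = P × e = 70.5×10³ × 245 = 17272000 N·mm; bending f_b = M/S = 399.8 N/mm.
f_max = √(f_v² + f_b²) = √(97.92² + 399.8²) = 411.6 N/mm.
r_n/Ω = (1/2.0) × 0.6 × 430 × (0.707 × 5) = 456 N/mm → adequate.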